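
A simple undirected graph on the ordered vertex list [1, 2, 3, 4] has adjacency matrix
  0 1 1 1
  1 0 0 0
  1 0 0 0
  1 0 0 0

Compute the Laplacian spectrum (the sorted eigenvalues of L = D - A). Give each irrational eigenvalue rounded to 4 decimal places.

[0, 1, 1, 4]

Each diagonal entry of L is the vertex degree and each off-diagonal entry is -1 where an edge is present, 0 otherwise; in the order [1, 2, 3, 4] the diagonal is [3, 1, 1, 1]. Diagonalising L (or applying a numerical eigensolver to the 4x4 matrix) gives the spectrum above. The single zero eigenvalue shows the graph is connected. The largest eigenvalue, 4, is at most the vertex count 4.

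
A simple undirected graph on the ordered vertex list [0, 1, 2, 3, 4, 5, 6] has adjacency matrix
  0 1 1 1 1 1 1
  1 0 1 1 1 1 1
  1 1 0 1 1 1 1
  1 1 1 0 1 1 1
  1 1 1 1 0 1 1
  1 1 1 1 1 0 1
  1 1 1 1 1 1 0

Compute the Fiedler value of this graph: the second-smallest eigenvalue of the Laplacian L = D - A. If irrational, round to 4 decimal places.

Each diagonal entry of L is the vertex degree and each off-diagonal entry is -1 where an edge is present, 0 otherwise; in the order [0, 1, 2, 3, 4, 5, 6] the diagonal is [6, 6, 6, 6, 6, 6, 6]. Computing the eigenvalues of L and sorting gives [0, 7, 7, 7, 7, 7, 7]. The Fiedler value lambda_2 = 7 is strictly positive, so the graph is connected. The eigenvalues sum to 42, which equals trace(L) = 2|E|. The largest eigenvalue, 7, is at most the vertex count 7.

7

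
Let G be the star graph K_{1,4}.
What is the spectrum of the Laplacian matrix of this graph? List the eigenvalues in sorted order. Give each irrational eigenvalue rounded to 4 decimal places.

The graph has 5 vertices and degree multiset [4, 1, 1, 1, 1]; D is the diagonal matrix of degrees and L = D - A. The multiplicity of 0 as a Laplacian eigenvalue equals the number of connected components. The largest eigenvalue, 5, is at most the vertex count 5. By the matrix-tree theorem the graph has (1/5) * product of the nonzero eigenvalues = 1 spanning tree.

[0, 1, 1, 1, 5]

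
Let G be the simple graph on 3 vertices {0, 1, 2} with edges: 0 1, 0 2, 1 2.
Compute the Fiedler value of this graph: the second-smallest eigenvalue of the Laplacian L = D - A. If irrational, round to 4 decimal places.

With the vertex order [0, 1, 2], the degrees are [2, 2, 2], giving D = diag(2, 2, 2) and L = D - A. The sorted Laplacian eigenvalues are [0, 3, 3]; the algebraic connectivity is the second entry, 3. By the matrix-tree theorem the graph has (1/3) * product of the nonzero eigenvalues = 3 spanning trees. The eigenvalues sum to 6, which equals trace(L) = 2|E|.

3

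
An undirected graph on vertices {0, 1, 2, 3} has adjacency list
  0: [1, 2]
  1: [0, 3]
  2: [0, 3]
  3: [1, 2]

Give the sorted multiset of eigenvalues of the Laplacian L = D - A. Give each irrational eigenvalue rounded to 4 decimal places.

[0, 2, 2, 4]

Reading degrees in the order [0, 1, 2, 3] gives [2, 2, 2, 2]; set D = diag(2, 2, 2, 2) and form L = D - A. Diagonalising L (or applying a numerical eigensolver to the 4x4 matrix) gives the spectrum above. The single zero eigenvalue shows the graph is connected. The eigenvalues sum to 8, which equals trace(L) = 2|E|.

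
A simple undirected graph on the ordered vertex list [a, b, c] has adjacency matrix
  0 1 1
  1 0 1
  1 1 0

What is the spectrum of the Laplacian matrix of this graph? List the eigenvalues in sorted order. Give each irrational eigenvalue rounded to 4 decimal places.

[0, 3, 3]

With the vertex order [a, b, c], the degrees are [2, 2, 2], giving D = diag(2, 2, 2) and L = D - A. Since every row of L sums to 0, the all-ones vector is in the kernel and 0 is an eigenvalue. The single zero eigenvalue shows the graph is connected. The largest eigenvalue, 3, is at most the vertex count 3. There is one zero in the spectrum, matching the 1 component.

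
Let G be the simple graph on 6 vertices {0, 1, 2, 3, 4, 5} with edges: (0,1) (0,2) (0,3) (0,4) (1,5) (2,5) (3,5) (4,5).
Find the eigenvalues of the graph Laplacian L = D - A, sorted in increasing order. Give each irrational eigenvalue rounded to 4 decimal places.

[0, 2, 2, 2, 4, 6]

With the vertex order [0, 1, 2, 3, 4, 5], the degrees are [4, 2, 2, 2, 2, 4], giving D = diag(4, 2, 2, 2, 2, 4) and L = D - A. The multiplicity of 0 as a Laplacian eigenvalue equals the number of connected components. The eigenvalues sum to 16, which equals trace(L) = 2|E|. By the matrix-tree theorem the graph has (1/6) * product of the nonzero eigenvalues = 32 spanning trees.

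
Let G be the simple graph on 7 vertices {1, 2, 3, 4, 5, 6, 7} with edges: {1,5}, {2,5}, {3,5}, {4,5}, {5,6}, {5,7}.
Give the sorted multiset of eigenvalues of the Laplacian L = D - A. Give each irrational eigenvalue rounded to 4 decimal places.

With the vertex order [1, 2, 3, 4, 5, 6, 7], the degrees are [1, 1, 1, 1, 6, 1, 1], giving D = diag(1, 1, 1, 1, 6, 1, 1) and L = D - A. Diagonalising L (or applying a numerical eigensolver to the 7x7 matrix) gives the spectrum above. The single zero eigenvalue shows the graph is connected. The eigenvalues sum to 12, which equals trace(L) = 2|E|. There is one zero in the spectrum, matching the 1 component.

[0, 1, 1, 1, 1, 1, 7]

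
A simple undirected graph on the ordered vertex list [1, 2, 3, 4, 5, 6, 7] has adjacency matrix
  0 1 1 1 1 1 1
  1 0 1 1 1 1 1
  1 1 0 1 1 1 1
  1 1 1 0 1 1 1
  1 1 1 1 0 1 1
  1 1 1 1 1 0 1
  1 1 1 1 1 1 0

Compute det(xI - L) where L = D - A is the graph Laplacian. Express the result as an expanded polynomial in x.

x^7 - 42x^6 + 735x^5 - 6860x^4 + 36015x^3 - 100842x^2 + 117649x

With the vertex order [1, 2, 3, 4, 5, 6, 7], the degrees are [6, 6, 6, 6, 6, 6, 6], giving D = diag(6, 6, 6, 6, 6, 6, 6) and L = D - A. The eigenvalues of L are [0, 7, 7, 7, 7, 7, 7]; the characteristic polynomial is the product of (x - lambda_i), which multiplies out to x^7 - 42x^6 + 735x^5 - 6860x^4 + 36015x^3 - 100842x^2 + 117649x. The constant term is 0 because L is singular (the all-ones vector lies in its kernel). By the matrix-tree theorem the graph has (1/7) * product of the nonzero eigenvalues = 16807 spanning trees. The largest eigenvalue, 7, is at most the vertex count 7.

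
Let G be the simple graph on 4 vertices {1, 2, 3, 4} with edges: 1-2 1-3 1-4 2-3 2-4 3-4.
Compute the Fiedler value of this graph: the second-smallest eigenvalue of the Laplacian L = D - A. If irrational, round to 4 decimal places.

4

With the vertex order [1, 2, 3, 4], the degrees are [3, 3, 3, 3], giving D = diag(3, 3, 3, 3) and L = D - A. Computing the eigenvalues of L and sorting gives [0, 4, 4, 4]. The Fiedler value lambda_2 = 4 is strictly positive, so the graph is connected. By the matrix-tree theorem the graph has (1/4) * product of the nonzero eigenvalues = 16 spanning trees.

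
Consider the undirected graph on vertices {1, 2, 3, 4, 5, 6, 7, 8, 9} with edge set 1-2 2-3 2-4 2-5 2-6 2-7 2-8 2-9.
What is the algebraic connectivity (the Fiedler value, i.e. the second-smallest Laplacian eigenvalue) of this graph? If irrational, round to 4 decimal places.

1

With the vertex order [1, 2, 3, 4, 5, 6, 7, 8, 9], the degrees are [1, 8, 1, 1, 1, 1, 1, 1, 1], giving D = diag(1, 8, 1, 1, 1, 1, 1, 1, 1) and L = D - A. The smallest Laplacian eigenvalue is always 0. The next one, lambda_2 = 1, measures how hard the graph is to disconnect: larger values mean better connectivity.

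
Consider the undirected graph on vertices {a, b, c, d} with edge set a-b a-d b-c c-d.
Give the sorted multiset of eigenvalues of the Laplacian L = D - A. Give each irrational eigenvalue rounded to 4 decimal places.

[0, 2, 2, 4]

Each diagonal entry of L is the vertex degree and each off-diagonal entry is -1 where an edge is present, 0 otherwise; in the order [a, b, c, d] the diagonal is [2, 2, 2, 2]. L is symmetric positive semidefinite, so every eigenvalue is real and nonnegative. The single zero eigenvalue shows the graph is connected.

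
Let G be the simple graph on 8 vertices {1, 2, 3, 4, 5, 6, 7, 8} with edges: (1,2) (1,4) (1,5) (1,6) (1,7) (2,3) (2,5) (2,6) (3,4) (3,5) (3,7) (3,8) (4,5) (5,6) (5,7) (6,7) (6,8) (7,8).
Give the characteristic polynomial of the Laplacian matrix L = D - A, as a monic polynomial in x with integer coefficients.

With the vertex order [1, 2, 3, 4, 5, 6, 7, 8], the degrees are [5, 4, 5, 3, 6, 5, 5, 3], giving D = diag(5, 4, 5, 3, 6, 5, 5, 3) and L = D - A. Computing det(xI - L) by cofactor expansion (or equivalently via sum-over-permutations) gives x^8 - 36x^7 + 545x^6 - 4490x^5 + 21700x^4 - 61396x^3 + 93950x^2 - 59848x. Since p(0) = det(-L) = 0, x divides p(x). The eigenvalues sum to 36, which equals trace(L) = 2|E|. By the matrix-tree theorem the graph has (1/8) * product of the nonzero eigenvalues = 7481 spanning trees.

x^8 - 36x^7 + 545x^6 - 4490x^5 + 21700x^4 - 61396x^3 + 93950x^2 - 59848x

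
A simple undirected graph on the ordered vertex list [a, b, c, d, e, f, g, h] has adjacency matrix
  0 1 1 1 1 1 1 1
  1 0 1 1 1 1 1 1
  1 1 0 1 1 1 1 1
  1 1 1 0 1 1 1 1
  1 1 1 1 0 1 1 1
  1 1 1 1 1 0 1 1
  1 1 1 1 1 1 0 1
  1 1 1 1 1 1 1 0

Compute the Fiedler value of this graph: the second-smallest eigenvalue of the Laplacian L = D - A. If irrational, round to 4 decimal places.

8

Each diagonal entry of L is the vertex degree and each off-diagonal entry is -1 where an edge is present, 0 otherwise; in the order [a, b, c, d, e, f, g, h] the diagonal is [7, 7, 7, 7, 7, 7, 7, 7]. The smallest Laplacian eigenvalue is always 0. The next one, lambda_2 = 8, measures how hard the graph is to disconnect: larger values mean better connectivity. The largest eigenvalue, 8, is at most the vertex count 8. By the matrix-tree theorem the graph has (1/8) * product of the nonzero eigenvalues = 262144 spanning trees.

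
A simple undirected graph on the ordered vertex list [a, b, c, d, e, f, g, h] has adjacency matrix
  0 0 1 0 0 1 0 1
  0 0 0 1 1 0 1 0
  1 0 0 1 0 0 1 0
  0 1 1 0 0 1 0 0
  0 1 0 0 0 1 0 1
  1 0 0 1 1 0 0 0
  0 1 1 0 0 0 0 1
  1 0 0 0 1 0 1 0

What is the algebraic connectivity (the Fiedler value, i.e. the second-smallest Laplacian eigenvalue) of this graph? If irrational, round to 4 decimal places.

With the vertex order [a, b, c, d, e, f, g, h], the degrees are [3, 3, 3, 3, 3, 3, 3, 3], giving D = diag(3, 3, 3, 3, 3, 3, 3, 3) and L = D - A. Computing the eigenvalues of L and sorting gives [0, 2, 2, 2, 4, 4, 4, 6]. The Fiedler value lambda_2 = 2 is strictly positive, so the graph is connected. The largest eigenvalue, 6, is at most the vertex count 8.

2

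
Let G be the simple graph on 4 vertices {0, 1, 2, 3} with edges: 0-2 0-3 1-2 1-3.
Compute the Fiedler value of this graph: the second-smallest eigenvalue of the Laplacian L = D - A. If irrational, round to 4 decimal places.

2

Reading degrees in the order [0, 1, 2, 3] gives [2, 2, 2, 2]; set D = diag(2, 2, 2, 2) and form L = D - A. Computing the eigenvalues of L and sorting gives [0, 2, 2, 4]. The Fiedler value lambda_2 = 2 is strictly positive, so the graph is connected. The eigenvalues sum to 8, which equals trace(L) = 2|E|. By the matrix-tree theorem the graph has (1/4) * product of the nonzero eigenvalues = 4 spanning trees.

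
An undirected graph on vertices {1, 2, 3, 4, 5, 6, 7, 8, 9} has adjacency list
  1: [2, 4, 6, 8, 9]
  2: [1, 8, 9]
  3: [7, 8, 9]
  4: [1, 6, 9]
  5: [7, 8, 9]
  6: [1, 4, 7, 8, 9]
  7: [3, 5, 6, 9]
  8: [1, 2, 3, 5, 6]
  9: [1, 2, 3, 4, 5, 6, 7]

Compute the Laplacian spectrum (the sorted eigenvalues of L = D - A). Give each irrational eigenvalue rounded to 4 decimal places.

[0, 2.0736, 2.6474, 3, 4.3934, 4.7021, 6.1353, 6.6833, 8.3649]

Each diagonal entry of L is the vertex degree and each off-diagonal entry is -1 where an edge is present, 0 otherwise; in the order [1, 2, 3, 4, 5, 6, 7, 8, 9] the diagonal is [5, 3, 3, 3, 3, 5, 4, 5, 7]. Since every row of L sums to 0, the all-ones vector is in the kernel and 0 is an eigenvalue. The single zero eigenvalue shows the graph is connected. The largest eigenvalue, 8.3649, is at most the vertex count 9.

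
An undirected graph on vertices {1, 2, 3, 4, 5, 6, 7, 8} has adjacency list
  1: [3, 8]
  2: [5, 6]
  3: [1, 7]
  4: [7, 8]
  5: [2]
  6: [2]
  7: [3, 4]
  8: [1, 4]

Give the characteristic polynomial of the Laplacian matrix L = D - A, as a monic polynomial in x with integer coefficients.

x^8 - 14x^7 + 78x^6 - 220x^5 + 330x^4 - 250x^3 + 75x^2

With the vertex order [1, 2, 3, 4, 5, 6, 7, 8], the degrees are [2, 2, 2, 2, 1, 1, 2, 2], giving D = diag(2, 2, 2, 2, 1, 1, 2, 2) and L = D - A. L has integer entries, so p(x) = det(xI - L) has integer coefficients. Expanding the determinant yields x^8 - 14x^7 + 78x^6 - 220x^5 + 330x^4 - 250x^3 + 75x^2. The coefficient of x^7 equals -trace(L) = -14, matching the sum of degrees. There are 2 zeros in the spectrum, matching the 2 components.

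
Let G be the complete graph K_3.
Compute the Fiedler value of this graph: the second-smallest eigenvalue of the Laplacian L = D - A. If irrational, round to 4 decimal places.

3

The graph has 3 vertices and degree multiset [2, 2, 2]; D is the diagonal matrix of degrees and L = D - A. The smallest Laplacian eigenvalue is always 0. The next one, lambda_2 = 3, measures how hard the graph is to disconnect: larger values mean better connectivity. The largest eigenvalue, 3, is at most the vertex count 3. By the matrix-tree theorem the graph has (1/3) * product of the nonzero eigenvalues = 3 spanning trees.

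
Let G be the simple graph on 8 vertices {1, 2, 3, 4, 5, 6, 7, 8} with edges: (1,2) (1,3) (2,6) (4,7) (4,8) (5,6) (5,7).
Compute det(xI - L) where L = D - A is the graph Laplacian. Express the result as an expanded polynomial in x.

x^8 - 14x^7 + 78x^6 - 220x^5 + 330x^4 - 252x^3 + 84x^2 - 8x

Each diagonal entry of L is the vertex degree and each off-diagonal entry is -1 where an edge is present, 0 otherwise; in the order [1, 2, 3, 4, 5, 6, 7, 8] the diagonal is [2, 2, 1, 2, 2, 2, 2, 1]. Computing det(xI - L) by cofactor expansion (or equivalently via sum-over-permutations) gives x^8 - 14x^7 + 78x^6 - 220x^5 + 330x^4 - 252x^3 + 84x^2 - 8x. The constant term is 0 because L is singular (the all-ones vector lies in its kernel). By the matrix-tree theorem the graph has (1/8) * product of the nonzero eigenvalues = 1 spanning tree.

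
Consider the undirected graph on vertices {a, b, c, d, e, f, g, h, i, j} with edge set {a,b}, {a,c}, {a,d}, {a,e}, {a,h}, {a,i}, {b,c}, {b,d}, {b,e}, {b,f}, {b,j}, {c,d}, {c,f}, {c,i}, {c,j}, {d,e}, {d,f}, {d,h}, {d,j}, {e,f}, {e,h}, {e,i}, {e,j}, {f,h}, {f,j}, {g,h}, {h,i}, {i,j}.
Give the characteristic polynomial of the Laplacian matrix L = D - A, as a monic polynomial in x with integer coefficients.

With the vertex order [a, b, c, d, e, f, g, h, i, j], the degrees are [6, 6, 6, 7, 7, 6, 1, 6, 5, 6], giving D = diag(6, 6, 6, 7, 7, 6, 1, 6, 5, 6) and L = D - A. L has integer entries, so p(x) = det(xI - L) has integer coefficients. Expanding the determinant yields x^10 - 56x^9 + 1370x^8 - 19160x^7 + 168107x^6 - 953644x^5 + 3463496x^4 - 7633082x^3 + 8947135x^2 - 3886970x. The constant term is 0 because L is singular (the all-ones vector lies in its kernel).

x^10 - 56x^9 + 1370x^8 - 19160x^7 + 168107x^6 - 953644x^5 + 3463496x^4 - 7633082x^3 + 8947135x^2 - 3886970x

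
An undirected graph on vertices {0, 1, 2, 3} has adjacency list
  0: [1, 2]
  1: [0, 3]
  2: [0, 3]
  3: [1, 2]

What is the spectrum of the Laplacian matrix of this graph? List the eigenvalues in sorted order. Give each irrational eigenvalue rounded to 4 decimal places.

[0, 2, 2, 4]

Reading degrees in the order [0, 1, 2, 3] gives [2, 2, 2, 2]; set D = diag(2, 2, 2, 2) and form L = D - A. L is symmetric positive semidefinite, so every eigenvalue is real and nonnegative. The single zero eigenvalue shows the graph is connected. The eigenvalues sum to 8, which equals trace(L) = 2|E|.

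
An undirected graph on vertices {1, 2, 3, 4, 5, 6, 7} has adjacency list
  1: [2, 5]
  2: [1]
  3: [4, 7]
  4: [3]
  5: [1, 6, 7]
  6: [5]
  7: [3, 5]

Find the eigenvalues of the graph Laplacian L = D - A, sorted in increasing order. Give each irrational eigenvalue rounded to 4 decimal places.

[0, 0.2603, 0.6262, 1.4055, 2.2742, 3.0996, 4.3342]

Reading degrees in the order [1, 2, 3, 4, 5, 6, 7] gives [2, 1, 2, 1, 3, 1, 2]; set D = diag(2, 1, 2, 1, 3, 1, 2) and form L = D - A. L is symmetric positive semidefinite, so every eigenvalue is real and nonnegative. The single zero eigenvalue shows the graph is connected. The largest eigenvalue, 4.3342, is at most the vertex count 7.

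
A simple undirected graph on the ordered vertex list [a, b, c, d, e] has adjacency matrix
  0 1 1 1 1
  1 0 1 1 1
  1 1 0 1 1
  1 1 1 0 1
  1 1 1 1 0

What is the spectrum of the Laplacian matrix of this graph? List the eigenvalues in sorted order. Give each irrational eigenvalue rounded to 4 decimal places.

[0, 5, 5, 5, 5]

Each diagonal entry of L is the vertex degree and each off-diagonal entry is -1 where an edge is present, 0 otherwise; in the order [a, b, c, d, e] the diagonal is [4, 4, 4, 4, 4]. Diagonalising L (or applying a numerical eigensolver to the 5x5 matrix) gives the spectrum above.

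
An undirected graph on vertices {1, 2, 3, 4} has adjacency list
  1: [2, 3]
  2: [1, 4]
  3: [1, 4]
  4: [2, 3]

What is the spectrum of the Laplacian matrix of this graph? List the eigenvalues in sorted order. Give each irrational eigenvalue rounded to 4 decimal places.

[0, 2, 2, 4]

Each diagonal entry of L is the vertex degree and each off-diagonal entry is -1 where an edge is present, 0 otherwise; in the order [1, 2, 3, 4] the diagonal is [2, 2, 2, 2]. Diagonalising L (or applying a numerical eigensolver to the 4x4 matrix) gives the spectrum above. There is one zero in the spectrum, matching the 1 component. By the matrix-tree theorem the graph has (1/4) * product of the nonzero eigenvalues = 4 spanning trees.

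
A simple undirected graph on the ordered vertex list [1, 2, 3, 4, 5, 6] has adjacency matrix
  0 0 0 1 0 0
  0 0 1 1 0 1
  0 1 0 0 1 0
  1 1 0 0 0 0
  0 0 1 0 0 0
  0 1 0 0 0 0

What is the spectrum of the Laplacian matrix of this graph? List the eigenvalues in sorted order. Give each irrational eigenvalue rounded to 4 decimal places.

[0, 0.3820, 0.6972, 2, 2.6180, 4.3028]

Each diagonal entry of L is the vertex degree and each off-diagonal entry is -1 where an edge is present, 0 otherwise; in the order [1, 2, 3, 4, 5, 6] the diagonal is [1, 3, 2, 2, 1, 1]. Since every row of L sums to 0, the all-ones vector is in the kernel and 0 is an eigenvalue. The eigenvalues sum to 10, which equals trace(L) = 2|E|. There is one zero in the spectrum, matching the 1 component.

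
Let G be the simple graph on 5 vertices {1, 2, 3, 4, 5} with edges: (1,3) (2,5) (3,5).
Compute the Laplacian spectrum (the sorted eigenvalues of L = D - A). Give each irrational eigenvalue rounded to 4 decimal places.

Reading degrees in the order [1, 2, 3, 4, 5] gives [1, 1, 2, 0, 2]; set D = diag(1, 1, 2, 0, 2) and form L = D - A. Diagonalising L (or applying a numerical eigensolver to the 5x5 matrix) gives the spectrum above. The 2 zero eigenvalues correspond to the 2 connected components. There are 2 zeros in the spectrum, matching the 2 components.

[0, 0, 0.5858, 2, 3.4142]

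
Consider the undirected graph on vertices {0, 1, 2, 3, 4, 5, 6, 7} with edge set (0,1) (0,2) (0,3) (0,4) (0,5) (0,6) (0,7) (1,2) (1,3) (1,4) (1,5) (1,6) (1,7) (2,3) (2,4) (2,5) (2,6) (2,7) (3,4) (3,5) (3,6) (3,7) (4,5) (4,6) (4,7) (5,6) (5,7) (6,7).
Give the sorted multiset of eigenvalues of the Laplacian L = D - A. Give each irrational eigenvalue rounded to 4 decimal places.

With the vertex order [0, 1, 2, 3, 4, 5, 6, 7], the degrees are [7, 7, 7, 7, 7, 7, 7, 7], giving D = diag(7, 7, 7, 7, 7, 7, 7, 7) and L = D - A. Since every row of L sums to 0, the all-ones vector is in the kernel and 0 is an eigenvalue.

[0, 8, 8, 8, 8, 8, 8, 8]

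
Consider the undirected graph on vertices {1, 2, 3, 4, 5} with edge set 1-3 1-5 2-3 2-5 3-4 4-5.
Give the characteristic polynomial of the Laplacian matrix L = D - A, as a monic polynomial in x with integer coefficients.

x^5 - 12x^4 + 51x^3 - 92x^2 + 60x

Each diagonal entry of L is the vertex degree and each off-diagonal entry is -1 where an edge is present, 0 otherwise; in the order [1, 2, 3, 4, 5] the diagonal is [2, 2, 3, 2, 3]. L has integer entries, so p(x) = det(xI - L) has integer coefficients. Expanding the determinant yields x^5 - 12x^4 + 51x^3 - 92x^2 + 60x. The coefficient of x^4 equals -trace(L) = -12, matching the sum of degrees. There is one zero in the spectrum, matching the 1 component.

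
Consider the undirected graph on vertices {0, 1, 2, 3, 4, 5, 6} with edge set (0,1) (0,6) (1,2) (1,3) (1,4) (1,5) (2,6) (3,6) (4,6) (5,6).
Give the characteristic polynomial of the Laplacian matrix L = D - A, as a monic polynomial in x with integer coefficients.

Reading degrees in the order [0, 1, 2, 3, 4, 5, 6] gives [2, 5, 2, 2, 2, 2, 5]; set D = diag(2, 5, 2, 2, 2, 2, 5) and form L = D - A. L has integer entries, so p(x) = det(xI - L) has integer coefficients. Expanding the determinant yields x^7 - 20x^6 + 155x^5 - 600x^4 + 1240x^3 - 1312x^2 + 560x. Since p(0) = det(-L) = 0, x divides p(x). By the matrix-tree theorem the graph has (1/7) * product of the nonzero eigenvalues = 80 spanning trees.

x^7 - 20x^6 + 155x^5 - 600x^4 + 1240x^3 - 1312x^2 + 560x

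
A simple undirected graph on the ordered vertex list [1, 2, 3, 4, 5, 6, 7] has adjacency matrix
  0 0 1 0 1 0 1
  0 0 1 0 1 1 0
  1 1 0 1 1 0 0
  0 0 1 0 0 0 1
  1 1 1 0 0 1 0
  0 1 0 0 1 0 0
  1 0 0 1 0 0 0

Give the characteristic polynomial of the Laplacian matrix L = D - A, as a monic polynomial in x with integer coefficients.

x^7 - 20x^6 + 159x^5 - 638x^4 + 1348x^3 - 1396x^2 + 532x

Each diagonal entry of L is the vertex degree and each off-diagonal entry is -1 where an edge is present, 0 otherwise; in the order [1, 2, 3, 4, 5, 6, 7] the diagonal is [3, 3, 4, 2, 4, 2, 2]. Computing det(xI - L) by cofactor expansion (or equivalently via sum-over-permutations) gives x^7 - 20x^6 + 159x^5 - 638x^4 + 1348x^3 - 1396x^2 + 532x. Since p(0) = det(-L) = 0, x divides p(x). The eigenvalues sum to 20, which equals trace(L) = 2|E|. There is one zero in the spectrum, matching the 1 component.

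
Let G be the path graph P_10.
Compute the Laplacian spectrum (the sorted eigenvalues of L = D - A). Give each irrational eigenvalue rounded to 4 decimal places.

The graph has 10 vertices and degree multiset [2, 2, 2, 2, 2, 2, 2, 2, 1, 1]; D is the diagonal matrix of degrees and L = D - A. Since every row of L sums to 0, the all-ones vector is in the kernel and 0 is an eigenvalue. The largest eigenvalue, 3.9021, is at most the vertex count 10. There is one zero in the spectrum, matching the 1 component.

[0, 0.0979, 0.3820, 0.8244, 1.3820, 2, 2.6180, 3.1756, 3.6180, 3.9021]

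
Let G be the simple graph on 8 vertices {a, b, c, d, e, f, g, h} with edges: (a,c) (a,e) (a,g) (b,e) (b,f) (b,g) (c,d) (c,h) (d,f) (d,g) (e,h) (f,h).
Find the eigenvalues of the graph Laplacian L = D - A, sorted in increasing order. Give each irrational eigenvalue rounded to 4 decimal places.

[0, 2, 2, 2, 4, 4, 4, 6]

With the vertex order [a, b, c, d, e, f, g, h], the degrees are [3, 3, 3, 3, 3, 3, 3, 3], giving D = diag(3, 3, 3, 3, 3, 3, 3, 3) and L = D - A. L is symmetric positive semidefinite, so every eigenvalue is real and nonnegative.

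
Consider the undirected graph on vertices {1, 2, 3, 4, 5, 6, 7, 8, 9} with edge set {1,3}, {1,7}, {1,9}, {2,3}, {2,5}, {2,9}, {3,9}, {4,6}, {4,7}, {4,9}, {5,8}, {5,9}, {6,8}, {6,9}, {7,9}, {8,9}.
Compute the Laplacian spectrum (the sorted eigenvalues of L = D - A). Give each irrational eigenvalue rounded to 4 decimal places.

[0, 1.5858, 1.5858, 3, 3, 4.4142, 4.4142, 5, 9]

Reading degrees in the order [1, 2, 3, 4, 5, 6, 7, 8, 9] gives [3, 3, 3, 3, 3, 3, 3, 3, 8]; set D = diag(3, 3, 3, 3, 3, 3, 3, 3, 8) and form L = D - A. Since every row of L sums to 0, the all-ones vector is in the kernel and 0 is an eigenvalue. The single zero eigenvalue shows the graph is connected. The largest eigenvalue, 9, is at most the vertex count 9.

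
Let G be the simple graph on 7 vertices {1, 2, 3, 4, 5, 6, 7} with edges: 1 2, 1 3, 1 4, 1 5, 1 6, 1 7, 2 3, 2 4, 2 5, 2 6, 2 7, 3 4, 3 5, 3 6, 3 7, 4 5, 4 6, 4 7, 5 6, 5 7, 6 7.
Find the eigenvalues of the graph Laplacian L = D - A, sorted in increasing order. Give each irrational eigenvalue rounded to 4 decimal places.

Reading degrees in the order [1, 2, 3, 4, 5, 6, 7] gives [6, 6, 6, 6, 6, 6, 6]; set D = diag(6, 6, 6, 6, 6, 6, 6) and form L = D - A. Diagonalising L (or applying a numerical eigensolver to the 7x7 matrix) gives the spectrum above. The single zero eigenvalue shows the graph is connected. By the matrix-tree theorem the graph has (1/7) * product of the nonzero eigenvalues = 16807 spanning trees.

[0, 7, 7, 7, 7, 7, 7]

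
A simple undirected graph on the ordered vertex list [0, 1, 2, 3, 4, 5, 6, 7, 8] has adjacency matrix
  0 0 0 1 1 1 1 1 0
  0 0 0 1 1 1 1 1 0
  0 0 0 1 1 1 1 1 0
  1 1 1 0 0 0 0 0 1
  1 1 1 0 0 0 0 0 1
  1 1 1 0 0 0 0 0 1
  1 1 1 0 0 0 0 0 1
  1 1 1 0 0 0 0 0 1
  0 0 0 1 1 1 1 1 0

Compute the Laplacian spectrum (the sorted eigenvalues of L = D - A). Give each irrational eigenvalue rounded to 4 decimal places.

Reading degrees in the order [0, 1, 2, 3, 4, 5, 6, 7, 8] gives [5, 5, 5, 4, 4, 4, 4, 4, 5]; set D = diag(5, 5, 5, 4, 4, 4, 4, 4, 5) and form L = D - A. L is symmetric positive semidefinite, so every eigenvalue is real and nonnegative.

[0, 4, 4, 4, 4, 5, 5, 5, 9]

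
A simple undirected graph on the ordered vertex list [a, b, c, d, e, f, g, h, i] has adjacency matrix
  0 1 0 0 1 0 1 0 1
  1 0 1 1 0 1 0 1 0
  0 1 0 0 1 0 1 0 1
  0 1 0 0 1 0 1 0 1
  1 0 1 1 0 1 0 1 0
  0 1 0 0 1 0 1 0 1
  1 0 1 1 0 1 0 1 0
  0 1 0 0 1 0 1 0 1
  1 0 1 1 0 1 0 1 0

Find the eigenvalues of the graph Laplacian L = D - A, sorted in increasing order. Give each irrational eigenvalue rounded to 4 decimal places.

[0, 4, 4, 4, 4, 5, 5, 5, 9]

Reading degrees in the order [a, b, c, d, e, f, g, h, i] gives [4, 5, 4, 4, 5, 4, 5, 4, 5]; set D = diag(4, 5, 4, 4, 5, 4, 5, 4, 5) and form L = D - A. L is symmetric positive semidefinite, so every eigenvalue is real and nonnegative. The single zero eigenvalue shows the graph is connected.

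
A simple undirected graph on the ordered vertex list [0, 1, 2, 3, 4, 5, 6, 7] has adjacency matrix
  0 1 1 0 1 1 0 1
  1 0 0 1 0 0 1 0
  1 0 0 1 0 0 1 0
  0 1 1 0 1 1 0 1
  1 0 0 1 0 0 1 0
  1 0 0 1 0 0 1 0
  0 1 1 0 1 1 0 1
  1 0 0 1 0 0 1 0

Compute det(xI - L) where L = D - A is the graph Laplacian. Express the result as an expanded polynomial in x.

x^8 - 30x^7 + 375x^6 - 2540x^5 + 10095x^4 - 23598x^3 + 30105x^2 - 16200x

With the vertex order [0, 1, 2, 3, 4, 5, 6, 7], the degrees are [5, 3, 3, 5, 3, 3, 5, 3], giving D = diag(5, 3, 3, 5, 3, 3, 5, 3) and L = D - A. The eigenvalues of L are [0, 3, 3, 3, 3, 5, 5, 8]; the characteristic polynomial is the product of (x - lambda_i), which multiplies out to x^8 - 30x^7 + 375x^6 - 2540x^5 + 10095x^4 - 23598x^3 + 30105x^2 - 16200x. Since p(0) = det(-L) = 0, x divides p(x). The largest eigenvalue, 8, is at most the vertex count 8.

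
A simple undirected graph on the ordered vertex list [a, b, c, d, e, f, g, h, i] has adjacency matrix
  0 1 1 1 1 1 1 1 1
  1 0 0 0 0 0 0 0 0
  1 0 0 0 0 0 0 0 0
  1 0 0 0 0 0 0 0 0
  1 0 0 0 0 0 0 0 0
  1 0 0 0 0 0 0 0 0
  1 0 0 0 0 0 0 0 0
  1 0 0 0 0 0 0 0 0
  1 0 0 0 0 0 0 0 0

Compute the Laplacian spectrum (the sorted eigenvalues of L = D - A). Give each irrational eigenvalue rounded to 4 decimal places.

[0, 1, 1, 1, 1, 1, 1, 1, 9]

Reading degrees in the order [a, b, c, d, e, f, g, h, i] gives [8, 1, 1, 1, 1, 1, 1, 1, 1]; set D = diag(8, 1, 1, 1, 1, 1, 1, 1, 1) and form L = D - A. Diagonalising L (or applying a numerical eigensolver to the 9x9 matrix) gives the spectrum above. By the matrix-tree theorem the graph has (1/9) * product of the nonzero eigenvalues = 1 spanning tree.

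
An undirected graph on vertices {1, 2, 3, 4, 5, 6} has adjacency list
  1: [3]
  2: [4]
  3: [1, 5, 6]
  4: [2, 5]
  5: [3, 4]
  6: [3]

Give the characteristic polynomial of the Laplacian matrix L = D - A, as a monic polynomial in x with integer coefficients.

With the vertex order [1, 2, 3, 4, 5, 6], the degrees are [1, 1, 3, 2, 2, 1], giving D = diag(1, 1, 3, 2, 2, 1) and L = D - A. Computing det(xI - L) by cofactor expansion (or equivalently via sum-over-permutations) gives x^6 - 10x^5 + 35x^4 - 52x^3 + 32x^2 - 6x. Since p(0) = det(-L) = 0, x divides p(x). There is one zero in the spectrum, matching the 1 component. By the matrix-tree theorem the graph has (1/6) * product of the nonzero eigenvalues = 1 spanning tree.

x^6 - 10x^5 + 35x^4 - 52x^3 + 32x^2 - 6x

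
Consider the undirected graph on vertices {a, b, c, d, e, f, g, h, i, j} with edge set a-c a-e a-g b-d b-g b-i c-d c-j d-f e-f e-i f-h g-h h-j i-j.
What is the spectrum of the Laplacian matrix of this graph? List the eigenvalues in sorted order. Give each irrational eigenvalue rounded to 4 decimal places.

Each diagonal entry of L is the vertex degree and each off-diagonal entry is -1 where an edge is present, 0 otherwise; in the order [a, b, c, d, e, f, g, h, i, j] the diagonal is [3, 3, 3, 3, 3, 3, 3, 3, 3, 3]. Since every row of L sums to 0, the all-ones vector is in the kernel and 0 is an eigenvalue. The largest eigenvalue, 5, is at most the vertex count 10. The eigenvalues sum to 30, which equals trace(L) = 2|E|.

[0, 2, 2, 2, 2, 2, 5, 5, 5, 5]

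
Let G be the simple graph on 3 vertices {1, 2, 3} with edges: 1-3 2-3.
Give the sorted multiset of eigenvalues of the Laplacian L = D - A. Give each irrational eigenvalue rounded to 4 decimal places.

Each diagonal entry of L is the vertex degree and each off-diagonal entry is -1 where an edge is present, 0 otherwise; in the order [1, 2, 3] the diagonal is [1, 1, 2]. L is symmetric positive semidefinite, so every eigenvalue is real and nonnegative. The single zero eigenvalue shows the graph is connected. The eigenvalues sum to 4, which equals trace(L) = 2|E|. By the matrix-tree theorem the graph has (1/3) * product of the nonzero eigenvalues = 1 spanning tree.

[0, 1, 3]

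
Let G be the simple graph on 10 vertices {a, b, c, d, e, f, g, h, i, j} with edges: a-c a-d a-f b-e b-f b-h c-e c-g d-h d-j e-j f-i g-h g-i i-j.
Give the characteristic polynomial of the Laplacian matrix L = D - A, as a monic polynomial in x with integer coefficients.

x^10 - 30x^9 + 390x^8 - 2880x^7 + 13305x^6 - 39882x^5 + 77640x^4 - 94800x^3 + 66000x^2 - 20000x

With the vertex order [a, b, c, d, e, f, g, h, i, j], the degrees are [3, 3, 3, 3, 3, 3, 3, 3, 3, 3], giving D = diag(3, 3, 3, 3, 3, 3, 3, 3, 3, 3) and L = D - A. Computing det(xI - L) by cofactor expansion (or equivalently via sum-over-permutations) gives x^10 - 30x^9 + 390x^8 - 2880x^7 + 13305x^6 - 39882x^5 + 77640x^4 - 94800x^3 + 66000x^2 - 20000x. The coefficient of x^9 equals -trace(L) = -30, matching the sum of degrees. The eigenvalues sum to 30, which equals trace(L) = 2|E|.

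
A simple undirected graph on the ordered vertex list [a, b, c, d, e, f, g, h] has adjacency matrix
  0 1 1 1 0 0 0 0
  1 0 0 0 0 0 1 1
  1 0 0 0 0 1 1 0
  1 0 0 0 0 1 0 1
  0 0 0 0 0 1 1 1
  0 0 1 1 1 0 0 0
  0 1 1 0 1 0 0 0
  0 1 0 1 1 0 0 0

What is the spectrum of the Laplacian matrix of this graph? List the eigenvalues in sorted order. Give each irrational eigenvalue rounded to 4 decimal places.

Reading degrees in the order [a, b, c, d, e, f, g, h] gives [3, 3, 3, 3, 3, 3, 3, 3]; set D = diag(3, 3, 3, 3, 3, 3, 3, 3) and form L = D - A. L is symmetric positive semidefinite, so every eigenvalue is real and nonnegative. By the matrix-tree theorem the graph has (1/8) * product of the nonzero eigenvalues = 384 spanning trees.

[0, 2, 2, 2, 4, 4, 4, 6]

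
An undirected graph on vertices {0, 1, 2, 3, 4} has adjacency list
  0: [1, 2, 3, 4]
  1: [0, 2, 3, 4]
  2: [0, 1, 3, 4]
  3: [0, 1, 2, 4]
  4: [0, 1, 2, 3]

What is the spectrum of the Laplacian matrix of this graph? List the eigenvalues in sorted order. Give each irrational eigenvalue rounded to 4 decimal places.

[0, 5, 5, 5, 5]

Each diagonal entry of L is the vertex degree and each off-diagonal entry is -1 where an edge is present, 0 otherwise; in the order [0, 1, 2, 3, 4] the diagonal is [4, 4, 4, 4, 4]. Diagonalising L (or applying a numerical eigensolver to the 5x5 matrix) gives the spectrum above.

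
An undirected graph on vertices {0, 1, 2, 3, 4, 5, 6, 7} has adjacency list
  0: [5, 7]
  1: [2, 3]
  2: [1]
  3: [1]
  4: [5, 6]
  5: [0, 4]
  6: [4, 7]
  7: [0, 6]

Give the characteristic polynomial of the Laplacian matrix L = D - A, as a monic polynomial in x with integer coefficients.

With the vertex order [0, 1, 2, 3, 4, 5, 6, 7], the degrees are [2, 2, 1, 1, 2, 2, 2, 2], giving D = diag(2, 2, 1, 1, 2, 2, 2, 2) and L = D - A. L has integer entries, so p(x) = det(xI - L) has integer coefficients. Expanding the determinant yields x^8 - 14x^7 + 78x^6 - 220x^5 + 330x^4 - 250x^3 + 75x^2. The constant term is 0 because L is singular (the all-ones vector lies in its kernel). The eigenvalues sum to 14, which equals trace(L) = 2|E|.

x^8 - 14x^7 + 78x^6 - 220x^5 + 330x^4 - 250x^3 + 75x^2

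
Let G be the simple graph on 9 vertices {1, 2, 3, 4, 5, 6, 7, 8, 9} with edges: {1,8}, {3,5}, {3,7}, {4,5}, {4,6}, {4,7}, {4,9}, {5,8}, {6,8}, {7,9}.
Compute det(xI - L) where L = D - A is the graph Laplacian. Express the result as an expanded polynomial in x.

With the vertex order [1, 2, 3, 4, 5, 6, 7, 8, 9], the degrees are [1, 0, 2, 4, 3, 2, 3, 3, 2], giving D = diag(1, 0, 2, 4, 3, 2, 3, 3, 2) and L = D - A. L has integer entries, so p(x) = det(xI - L) has integer coefficients. Expanding the determinant yields x^9 - 20x^8 + 162x^7 - 684x^6 + 1610x^5 - 2086x^4 + 1354x^3 - 328x^2. The coefficient of x^8 equals -trace(L) = -20, matching the sum of degrees.

x^9 - 20x^8 + 162x^7 - 684x^6 + 1610x^5 - 2086x^4 + 1354x^3 - 328x^2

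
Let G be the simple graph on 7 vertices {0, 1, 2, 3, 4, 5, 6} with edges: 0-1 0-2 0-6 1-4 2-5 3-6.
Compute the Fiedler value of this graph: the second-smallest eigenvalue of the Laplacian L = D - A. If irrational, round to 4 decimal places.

Each diagonal entry of L is the vertex degree and each off-diagonal entry is -1 where an edge is present, 0 otherwise; in the order [0, 1, 2, 3, 4, 5, 6] the diagonal is [3, 2, 2, 1, 1, 1, 2]. The smallest Laplacian eigenvalue is always 0. The next one, lambda_2 = 0.3820, measures how hard the graph is to disconnect: larger values mean better connectivity. The eigenvalues sum to 12, which equals trace(L) = 2|E|.

0.3820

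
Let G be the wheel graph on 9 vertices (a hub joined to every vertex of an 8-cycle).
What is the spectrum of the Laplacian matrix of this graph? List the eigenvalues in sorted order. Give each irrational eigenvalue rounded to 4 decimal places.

[0, 1.5858, 1.5858, 3, 3, 4.4142, 4.4142, 5, 9]

The graph has 9 vertices and degree multiset [8, 3, 3, 3, 3, 3, 3, 3, 3]; D is the diagonal matrix of degrees and L = D - A. Since every row of L sums to 0, the all-ones vector is in the kernel and 0 is an eigenvalue. The largest eigenvalue, 9, is at most the vertex count 9. There is one zero in the spectrum, matching the 1 component.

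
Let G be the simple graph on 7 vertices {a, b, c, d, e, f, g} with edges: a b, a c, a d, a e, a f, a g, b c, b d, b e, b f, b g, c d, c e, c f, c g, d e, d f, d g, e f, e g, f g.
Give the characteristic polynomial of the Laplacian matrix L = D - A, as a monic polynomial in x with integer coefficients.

x^7 - 42x^6 + 735x^5 - 6860x^4 + 36015x^3 - 100842x^2 + 117649x

With the vertex order [a, b, c, d, e, f, g], the degrees are [6, 6, 6, 6, 6, 6, 6], giving D = diag(6, 6, 6, 6, 6, 6, 6) and L = D - A. The eigenvalues of L are [0, 7, 7, 7, 7, 7, 7]; the characteristic polynomial is the product of (x - lambda_i), which multiplies out to x^7 - 42x^6 + 735x^5 - 6860x^4 + 36015x^3 - 100842x^2 + 117649x. Since p(0) = det(-L) = 0, x divides p(x). By the matrix-tree theorem the graph has (1/7) * product of the nonzero eigenvalues = 16807 spanning trees.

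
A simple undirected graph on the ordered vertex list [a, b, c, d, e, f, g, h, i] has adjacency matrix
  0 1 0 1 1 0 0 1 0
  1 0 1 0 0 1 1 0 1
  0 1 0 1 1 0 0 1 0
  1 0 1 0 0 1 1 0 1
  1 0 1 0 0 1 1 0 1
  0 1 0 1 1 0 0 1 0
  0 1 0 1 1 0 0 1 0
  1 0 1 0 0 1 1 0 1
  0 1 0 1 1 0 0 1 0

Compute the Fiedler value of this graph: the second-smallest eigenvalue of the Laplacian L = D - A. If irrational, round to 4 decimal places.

Each diagonal entry of L is the vertex degree and each off-diagonal entry is -1 where an edge is present, 0 otherwise; in the order [a, b, c, d, e, f, g, h, i] the diagonal is [4, 5, 4, 5, 5, 4, 4, 5, 4]. Computing the eigenvalues of L and sorting gives [0, 4, 4, 4, 4, 5, 5, 5, 9]. The Fiedler value lambda_2 = 4 is strictly positive, so the graph is connected.

4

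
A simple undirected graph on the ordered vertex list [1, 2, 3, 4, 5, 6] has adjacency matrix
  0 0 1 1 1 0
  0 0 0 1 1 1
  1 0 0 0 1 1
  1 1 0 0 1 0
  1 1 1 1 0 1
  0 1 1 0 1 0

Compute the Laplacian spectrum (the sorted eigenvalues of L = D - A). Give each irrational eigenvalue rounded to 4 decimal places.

Reading degrees in the order [1, 2, 3, 4, 5, 6] gives [3, 3, 3, 3, 5, 3]; set D = diag(3, 3, 3, 3, 5, 3) and form L = D - A. L is symmetric positive semidefinite, so every eigenvalue is real and nonnegative. The largest eigenvalue, 6, is at most the vertex count 6.

[0, 2.3820, 2.3820, 4.6180, 4.6180, 6]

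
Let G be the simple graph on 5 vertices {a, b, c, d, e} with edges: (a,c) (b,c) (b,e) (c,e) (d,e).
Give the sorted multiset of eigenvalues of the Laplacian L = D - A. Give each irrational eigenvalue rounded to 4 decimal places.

[0, 0.6972, 1.3820, 3.6180, 4.3028]

Reading degrees in the order [a, b, c, d, e] gives [1, 2, 3, 1, 3]; set D = diag(1, 2, 3, 1, 3) and form L = D - A. The multiplicity of 0 as a Laplacian eigenvalue equals the number of connected components. The largest eigenvalue, 4.3028, is at most the vertex count 5.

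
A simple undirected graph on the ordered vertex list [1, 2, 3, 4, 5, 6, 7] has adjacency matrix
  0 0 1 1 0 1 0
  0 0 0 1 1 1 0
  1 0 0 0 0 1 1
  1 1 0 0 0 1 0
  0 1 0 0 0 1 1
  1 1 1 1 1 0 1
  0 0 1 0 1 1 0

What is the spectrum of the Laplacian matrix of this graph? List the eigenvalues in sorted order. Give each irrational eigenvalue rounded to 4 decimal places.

[0, 2, 2, 4, 4, 5, 7]

With the vertex order [1, 2, 3, 4, 5, 6, 7], the degrees are [3, 3, 3, 3, 3, 6, 3], giving D = diag(3, 3, 3, 3, 3, 6, 3) and L = D - A. Since every row of L sums to 0, the all-ones vector is in the kernel and 0 is an eigenvalue. The single zero eigenvalue shows the graph is connected. By the matrix-tree theorem the graph has (1/7) * product of the nonzero eigenvalues = 320 spanning trees. The eigenvalues sum to 24, which equals trace(L) = 2|E|.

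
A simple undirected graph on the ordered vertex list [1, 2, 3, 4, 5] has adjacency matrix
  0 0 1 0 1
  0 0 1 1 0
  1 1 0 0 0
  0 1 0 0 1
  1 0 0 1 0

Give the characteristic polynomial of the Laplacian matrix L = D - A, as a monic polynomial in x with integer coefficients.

Reading degrees in the order [1, 2, 3, 4, 5] gives [2, 2, 2, 2, 2]; set D = diag(2, 2, 2, 2, 2) and form L = D - A. L has integer entries, so p(x) = det(xI - L) has integer coefficients. Expanding the determinant yields x^5 - 10x^4 + 35x^3 - 50x^2 + 25x. The constant term is 0 because L is singular (the all-ones vector lies in its kernel). The eigenvalues sum to 10, which equals trace(L) = 2|E|. There is one zero in the spectrum, matching the 1 component.

x^5 - 10x^4 + 35x^3 - 50x^2 + 25x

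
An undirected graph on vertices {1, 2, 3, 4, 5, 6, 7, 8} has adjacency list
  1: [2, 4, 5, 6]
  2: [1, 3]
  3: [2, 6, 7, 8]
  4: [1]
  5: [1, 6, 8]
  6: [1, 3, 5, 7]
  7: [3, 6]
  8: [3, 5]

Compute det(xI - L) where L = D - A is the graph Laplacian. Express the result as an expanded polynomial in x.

x^8 - 22x^7 + 196x^6 - 910x^5 + 2362x^4 - 3410x^3 + 2521x^2 - 728x

Reading degrees in the order [1, 2, 3, 4, 5, 6, 7, 8] gives [4, 2, 4, 1, 3, 4, 2, 2]; set D = diag(4, 2, 4, 1, 3, 4, 2, 2) and form L = D - A. Computing det(xI - L) by cofactor expansion (or equivalently via sum-over-permutations) gives x^8 - 22x^7 + 196x^6 - 910x^5 + 2362x^4 - 3410x^3 + 2521x^2 - 728x. Since p(0) = det(-L) = 0, x divides p(x). By the matrix-tree theorem the graph has (1/8) * product of the nonzero eigenvalues = 91 spanning trees. There is one zero in the spectrum, matching the 1 component.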